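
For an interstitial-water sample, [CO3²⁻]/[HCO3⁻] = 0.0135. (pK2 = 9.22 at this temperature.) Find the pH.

pH = 7.35

From K2 = [H⁺][CO3²⁻]/[HCO3⁻]:  pH = pK2 + log₁₀([CO3²⁻]/[HCO3⁻])
log₁₀(0.0135) = -1.870
pH = 9.22 + (-1.870) = 7.35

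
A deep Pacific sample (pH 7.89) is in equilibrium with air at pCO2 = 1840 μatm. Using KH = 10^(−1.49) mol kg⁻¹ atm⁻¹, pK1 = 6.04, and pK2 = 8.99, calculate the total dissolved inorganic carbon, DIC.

DIC = 4.61 mmol/kg

[CO2*] = KH · pCO2 = 10^(−1.49) × 1840×10^-6 = 5.954×10^-5 mol/kg
α₀ = 1/(1 + K1/[H⁺] + K1K2/[H⁺]²) = 1/(1 + 10^+1.85 + 10^+0.75) = 0.01292
DIC = [CO2*]/α₀ = 5.954×10^-5 / 0.01292 = 4.61 mmol/kg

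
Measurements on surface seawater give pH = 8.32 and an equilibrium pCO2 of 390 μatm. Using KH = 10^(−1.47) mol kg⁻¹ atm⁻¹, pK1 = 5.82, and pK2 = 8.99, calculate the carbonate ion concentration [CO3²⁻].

[CO2*] = KH · pCO2 = 10^(−1.47) × 390×10^-6 = 1.321×10^-5 mol/kg
α₀ = 1/(1 + K1/[H⁺] + K1K2/[H⁺]²) = 1/(1 + 10^+2.50 + 10^+1.83) = 0.002599
DIC = [CO2*]/α₀ = 1.321×10^-5 / 0.002599 = 5.086 mmol/kg
[CO3²⁻] = α₂·DIC; α₂ = 0.1757, so [CO3²⁻] = 0.1757 × 5.086 = 0.893 mmol/kg

[CO3²⁻] = 0.893 mmol/kg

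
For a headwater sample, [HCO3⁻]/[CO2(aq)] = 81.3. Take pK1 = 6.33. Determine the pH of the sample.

pH = 8.24

From K1 = [H⁺][HCO3⁻]/[CO2(aq)]:  pH = pK1 + log₁₀([HCO3⁻]/[CO2(aq)])
log₁₀(81.3) = +1.910
pH = 6.33 + (+1.910) = 8.24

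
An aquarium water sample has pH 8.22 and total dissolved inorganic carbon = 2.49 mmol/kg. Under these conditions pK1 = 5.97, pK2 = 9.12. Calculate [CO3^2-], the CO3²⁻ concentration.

α₂ = 1 / (1 + [H⁺]/K2 + [H⁺]²/(K1K2)) = 1 / (1 + 10^+0.90 + 10^-1.35)
   = 1 / (1 + 7.9433 + 0.044668) = 1/8.9880 = 0.1113
[CO3²⁻] = α₂ × DIC = 0.1113 × 2.49 = 0.277 mmol/kg

[CO3²⁻] = 0.277 mmol/kg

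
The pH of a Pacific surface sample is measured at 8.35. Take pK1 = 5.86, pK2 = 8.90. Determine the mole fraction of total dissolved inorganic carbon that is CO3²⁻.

α₂ = 0.219

α₂ = 1 / (1 + [H⁺]/K2 + [H⁺]²/(K1K2)) = 1 / (1 + 10^+0.55 + 10^-1.94)
   = 1 / (1 + 3.5481 + 0.011482) = 1/4.5596 = 0.2193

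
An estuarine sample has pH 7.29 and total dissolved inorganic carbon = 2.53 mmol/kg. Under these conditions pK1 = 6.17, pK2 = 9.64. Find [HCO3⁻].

α₁ = 1 / (1 + [H⁺]/K1 + K2/[H⁺]) = 1 / (1 + 10^-1.12 + 10^-2.35)
   = 1 / (1 + 0.075858 + 0.0044668) = 1/1.0803 = 0.9256
[HCO3⁻] = α₁ × DIC = 0.9256 × 2.53 = 2.34 mmol/kg

[HCO3⁻] = 2.34 mmol/kg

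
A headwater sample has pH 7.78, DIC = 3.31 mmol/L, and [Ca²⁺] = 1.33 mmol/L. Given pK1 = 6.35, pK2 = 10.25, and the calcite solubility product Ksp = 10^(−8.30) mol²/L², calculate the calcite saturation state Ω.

Ω = 2.86

α₂ = 1 / (1 + [H⁺]/K2 + [H⁺]²/(K1K2)) = 1 / (1 + 10^+2.47 + 10^+1.04)
   = 1 / (1 + 295.12 + 10.965) = 1/307.09 = 0.003256
[CO3²⁻] = α₂ × DIC = 0.003256 × 3.31 = 0.01078 mmol/L = 10.78 μmol/L
Ksp = 10^(−8.30) = 5.012×10^-9
Ω = [Ca²⁺][CO3²⁻]/Ksp = (1.33×10^-3)(1.078×10^-5) / 5.012×10^-9 = 2.86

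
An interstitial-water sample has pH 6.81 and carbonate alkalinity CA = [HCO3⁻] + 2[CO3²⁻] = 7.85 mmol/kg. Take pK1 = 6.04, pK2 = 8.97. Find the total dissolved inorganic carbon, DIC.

CA = [HCO3⁻] + 2[CO3²⁻] = (α₁ + 2α₂)·DIC
At pH 6.81: [H⁺]/K1 = 10^-0.77 = 0.16982, K2/[H⁺] = 10^-2.16 = 0.0069183
α₁ = 1/(1 + 0.16982 + 0.0069183) = 1/1.1767 = 0.8498; α₂ = α₁·K2/[H⁺] = 0.005879
α₁ + 2α₂ = 0.8616
DIC = CA / (α₁ + 2α₂) = 7.85 / 0.8616 = 9.11 mmol/kg

DIC = 9.11 mmol/kg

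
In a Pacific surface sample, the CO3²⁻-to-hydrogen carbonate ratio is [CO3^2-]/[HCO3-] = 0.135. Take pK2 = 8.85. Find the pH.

From K2 = [H⁺][CO3^2-]/[HCO3-]:  pH = pK2 + log₁₀([CO3^2-]/[HCO3-])
log₁₀(0.135) = -0.870
pH = 8.85 + (-0.870) = 7.98

pH = 7.98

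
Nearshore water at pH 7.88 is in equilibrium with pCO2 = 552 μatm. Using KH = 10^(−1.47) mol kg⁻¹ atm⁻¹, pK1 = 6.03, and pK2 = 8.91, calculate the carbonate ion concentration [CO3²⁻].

[CO2*] = KH · pCO2 = 10^(−1.47) × 552×10^-6 = 1.870×10^-5 mol/kg
α₀ = 1/(1 + K1/[H⁺] + K1K2/[H⁺]²) = 1/(1 + 10^+1.85 + 10^+0.82) = 0.01275
DIC = [CO2*]/α₀ = 1.870×10^-5 / 0.01275 = 1.466 mmol/kg
[CO3²⁻] = α₂·DIC; α₂ = 0.08427, so [CO3²⁻] = 0.08427 × 1.466 = 0.124 mmol/kg

[CO3²⁻] = 0.124 mmol/kg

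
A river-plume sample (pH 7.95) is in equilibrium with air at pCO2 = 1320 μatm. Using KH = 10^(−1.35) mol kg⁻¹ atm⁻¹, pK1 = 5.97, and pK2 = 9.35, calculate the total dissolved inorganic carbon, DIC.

[CO2*] = KH · pCO2 = 10^(−1.35) × 1320×10^-6 = 5.896×10^-5 mol/kg
α₀ = 1/(1 + K1/[H⁺] + K1K2/[H⁺]²) = 1/(1 + 10^+1.98 + 10^+0.58) = 0.009970
DIC = [CO2*]/α₀ = 5.896×10^-5 / 0.009970 = 5.91 mmol/kg

DIC = 5.91 mmol/kg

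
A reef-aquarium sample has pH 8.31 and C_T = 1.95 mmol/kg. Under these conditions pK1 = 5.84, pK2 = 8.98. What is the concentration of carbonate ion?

α₂ = 1 / (1 + [H⁺]/K2 + [H⁺]²/(K1K2)) = 1 / (1 + 10^+0.67 + 10^-1.80)
   = 1 / (1 + 4.6774 + 0.015849) = 1/5.6932 = 0.1756
[CO3²⁻] = α₂ × DIC = 0.1756 × 1.95 = 0.343 mmol/kg

[CO3²⁻] = 0.343 mmol/kg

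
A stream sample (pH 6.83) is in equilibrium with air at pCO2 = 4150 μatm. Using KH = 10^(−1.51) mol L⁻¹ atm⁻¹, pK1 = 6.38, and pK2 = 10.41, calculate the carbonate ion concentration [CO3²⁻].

[CO2*] = KH · pCO2 = 10^(−1.51) × 4150×10^-6 = 1.282×10^-4 mol/L
α₀ = 1/(1 + K1/[H⁺] + K1K2/[H⁺]²) = 1/(1 + 10^+0.45 + 10^-3.13) = 0.2618
DIC = [CO2*]/α₀ = 1.282×10^-4 / 0.2618 = 0.4898 mmol/L
[CO3²⁻] = α₂·DIC; α₂ = 0.0001941, so [CO3²⁻] = 0.0001941 × 0.4898 = 9.51×10^-5 mmol/L = 0.0951 μmol/L

[CO3²⁻] = 0.0951 μmol/L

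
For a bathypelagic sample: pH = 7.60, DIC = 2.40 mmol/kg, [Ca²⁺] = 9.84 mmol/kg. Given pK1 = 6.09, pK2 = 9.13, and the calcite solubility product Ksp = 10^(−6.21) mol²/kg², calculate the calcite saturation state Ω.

Ω = 1.07

α₂ = 1 / (1 + [H⁺]/K2 + [H⁺]²/(K1K2)) = 1 / (1 + 10^+1.53 + 10^+0.02)
   = 1 / (1 + 33.884 + 1.0471) = 1/35.932 = 0.02783
[CO3²⁻] = α₂ × DIC = 0.02783 × 2.40 = 0.06679 mmol/kg
Ksp = 10^(−6.21) = 6.166×10^-7
Ω = [Ca²⁺][CO3²⁻]/Ksp = (9.84×10^-3)(6.679×10^-5) / 6.166×10^-7 = 1.07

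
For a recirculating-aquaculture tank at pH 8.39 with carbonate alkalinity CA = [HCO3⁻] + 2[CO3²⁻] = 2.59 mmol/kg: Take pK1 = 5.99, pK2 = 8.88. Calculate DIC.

DIC = 2.09 mmol/kg

CA = [HCO3⁻] + 2[CO3²⁻] = (α₁ + 2α₂)·DIC
At pH 8.39: [H⁺]/K1 = 10^-2.40 = 0.0039811, K2/[H⁺] = 10^-0.49 = 0.32359
α₁ = 1/(1 + 0.0039811 + 0.32359) = 1/1.3276 = 0.7533; α₂ = α₁·K2/[H⁺] = 0.2437
α₁ + 2α₂ = 1.2407
DIC = CA / (α₁ + 2α₂) = 2.59 / 1.2407 = 2.09 mmol/kg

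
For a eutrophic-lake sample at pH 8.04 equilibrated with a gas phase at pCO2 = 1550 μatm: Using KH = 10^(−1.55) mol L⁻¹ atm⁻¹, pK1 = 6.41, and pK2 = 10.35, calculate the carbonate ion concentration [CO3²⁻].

[CO3²⁻] = 9.13 μmol/L

[CO2*] = KH · pCO2 = 10^(−1.55) × 1550×10^-6 = 4.368×10^-5 mol/L
α₀ = 1/(1 + K1/[H⁺] + K1K2/[H⁺]²) = 1/(1 + 10^+1.63 + 10^-0.68) = 0.02280
DIC = [CO2*]/α₀ = 4.368×10^-5 / 0.02280 = 1.916 mmol/L
[CO3²⁻] = α₂·DIC; α₂ = 0.004763, so [CO3²⁻] = 0.004763 × 1.916 = 0.00913 mmol/L = 9.13 μmol/L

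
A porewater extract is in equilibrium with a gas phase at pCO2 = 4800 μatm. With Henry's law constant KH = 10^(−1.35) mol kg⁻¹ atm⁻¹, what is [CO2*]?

[CO2*] = 214 μmol/kg

KH = 10^(−1.35) = 4.467×10^-2 mol kg⁻¹ atm⁻¹
[CO2*] = KH · pCO2 = 4.467×10^-2 × 4800×10^-6 atm = 2.14×10^-4 mol/kg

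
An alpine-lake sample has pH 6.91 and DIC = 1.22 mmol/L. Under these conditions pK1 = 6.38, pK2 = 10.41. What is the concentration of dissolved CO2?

[CO2*] = 0.278 mmol/L

α₀ = 1 / (1 + K1/[H⁺] + K1K2/[H⁺]²) = 1 / (1 + 10^+0.53 + 10^-2.97)
   = 1 / (1 + 3.3884 + 0.0010715) = 1/4.3895 = 0.2278
[CO2*] = α₀ × DIC = 0.2278 × 1.22 = 0.278 mmol/L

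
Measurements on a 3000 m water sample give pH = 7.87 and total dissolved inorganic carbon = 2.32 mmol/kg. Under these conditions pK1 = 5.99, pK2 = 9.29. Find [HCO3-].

[HCO3⁻] = 2.21 mmol/kg

α₁ = 1 / (1 + [H⁺]/K1 + K2/[H⁺]) = 1 / (1 + 10^-1.88 + 10^-1.42)
   = 1 / (1 + 0.013183 + 0.038019) = 1/1.0512 = 0.9513
[HCO3⁻] = α₁ × DIC = 0.9513 × 2.32 = 2.21 mmol/kg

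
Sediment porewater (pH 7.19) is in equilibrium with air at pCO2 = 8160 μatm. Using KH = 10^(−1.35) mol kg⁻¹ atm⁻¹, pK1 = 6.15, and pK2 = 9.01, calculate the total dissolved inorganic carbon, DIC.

[CO2*] = KH · pCO2 = 10^(−1.35) × 8160×10^-6 = 3.645×10^-4 mol/kg
α₀ = 1/(1 + K1/[H⁺] + K1K2/[H⁺]²) = 1/(1 + 10^+1.04 + 10^-0.78) = 0.08244
DIC = [CO2*]/α₀ = 3.645×10^-4 / 0.08244 = 4.42 mmol/kg

DIC = 4.42 mmol/kg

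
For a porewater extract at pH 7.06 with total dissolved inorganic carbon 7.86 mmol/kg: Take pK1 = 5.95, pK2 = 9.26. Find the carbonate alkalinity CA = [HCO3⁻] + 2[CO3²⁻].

CA = 7.34 mmol/kg

CA = [HCO3⁻] + 2[CO3²⁻] = (α₁ + 2α₂)·DIC
At pH 7.06: [H⁺]/K1 = 10^-1.11 = 0.077625, K2/[H⁺] = 10^-2.20 = 0.0063096
α₁ = 1/(1 + 0.077625 + 0.0063096) = 1/1.0839 = 0.9226; α₂ = α₁·K2/[H⁺] = 0.005821
α₁ + 2α₂ = 0.9342
CA = 0.9342 × 7.86 = 7.34 mmol/kg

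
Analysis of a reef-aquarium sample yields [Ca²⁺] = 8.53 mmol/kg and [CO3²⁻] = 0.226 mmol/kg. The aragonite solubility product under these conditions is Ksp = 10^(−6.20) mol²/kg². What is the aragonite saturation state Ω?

Ksp = 10^(−6.20) = 6.310×10^-7
Ω = [Ca²⁺][CO3²⁻]/Ksp = (8.53×10^-3)(0.226×10^-3) / 6.310×10^-7 = 3.06

Ω = 3.06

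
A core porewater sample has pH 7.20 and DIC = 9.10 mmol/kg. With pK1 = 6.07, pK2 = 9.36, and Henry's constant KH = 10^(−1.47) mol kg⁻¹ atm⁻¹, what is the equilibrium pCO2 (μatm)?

α₀ = 1 / (1 + K1/[H⁺] + K1K2/[H⁺]²) = 1 / (1 + 10^+1.13 + 10^-1.03)
   = 1 / (1 + 13.490 + 0.093325) = 1/14.583 = 0.06857
[CO2*] = α₀ × DIC = 0.06857 × 9.10 = 0.6240 mmol/kg
pCO2 = [CO2*]/KH = 6.240×10^-4 / 3.388×10^-2 = 1.84×10^4 μatm

pCO2 = 1.84×10^4 μatm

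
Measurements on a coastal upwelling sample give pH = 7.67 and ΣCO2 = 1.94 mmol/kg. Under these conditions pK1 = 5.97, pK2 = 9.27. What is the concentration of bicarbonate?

α₁ = 1 / (1 + [H⁺]/K1 + K2/[H⁺]) = 1 / (1 + 10^-1.70 + 10^-1.60)
   = 1 / (1 + 0.019953 + 0.025119) = 1/1.0451 = 0.9569
[HCO3⁻] = α₁ × DIC = 0.9569 × 1.94 = 1.86 mmol/kg

[HCO3⁻] = 1.86 mmol/kg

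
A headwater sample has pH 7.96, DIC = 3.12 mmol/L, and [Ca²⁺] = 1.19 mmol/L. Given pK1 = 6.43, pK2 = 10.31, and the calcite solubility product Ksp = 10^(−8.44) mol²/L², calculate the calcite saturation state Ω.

α₂ = 1 / (1 + [H⁺]/K2 + [H⁺]²/(K1K2)) = 1 / (1 + 10^+2.35 + 10^+0.82)
   = 1 / (1 + 223.87 + 6.6069) = 1/231.48 = 0.004320
[CO3²⁻] = α₂ × DIC = 0.004320 × 3.12 = 0.01348 mmol/L = 13.48 μmol/L
Ksp = 10^(−8.44) = 3.631×10^-9
Ω = [Ca²⁺][CO3²⁻]/Ksp = (1.19×10^-3)(1.348×10^-5) / 3.631×10^-9 = 4.42

Ω = 4.42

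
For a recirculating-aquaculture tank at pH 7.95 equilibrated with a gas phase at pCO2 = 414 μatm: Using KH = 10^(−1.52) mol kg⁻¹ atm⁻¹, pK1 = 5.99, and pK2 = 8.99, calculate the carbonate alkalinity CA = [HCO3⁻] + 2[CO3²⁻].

CA = 1.35 mmol/kg

[CO2*] = KH · pCO2 = 10^(−1.52) × 414×10^-6 = 1.250×10^-5 mol/kg
α₀ = 1/(1 + K1/[H⁺] + K1K2/[H⁺]²) = 1/(1 + 10^+1.96 + 10^+0.92) = 0.009948
DIC = [CO2*]/α₀ = 1.250×10^-5 / 0.009948 = 1.257 mmol/kg
CA = (α₁ + 2α₂)·DIC = (0.9073 + 2×0.08275) × 1.257 = 1.35 mmol/kg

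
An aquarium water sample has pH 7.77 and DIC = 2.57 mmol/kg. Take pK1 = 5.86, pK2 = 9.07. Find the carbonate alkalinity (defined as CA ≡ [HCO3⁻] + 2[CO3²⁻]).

CA = 2.66 mmol/kg

CA = [HCO3⁻] + 2[CO3²⁻] = (α₁ + 2α₂)·DIC
At pH 7.77: [H⁺]/K1 = 10^-1.91 = 0.012303, K2/[H⁺] = 10^-1.30 = 0.050119
α₁ = 1/(1 + 0.012303 + 0.050119) = 1/1.0624 = 0.9412; α₂ = α₁·K2/[H⁺] = 0.04717
α₁ + 2α₂ = 1.0356
CA = 1.0356 × 2.57 = 2.66 mmol/kg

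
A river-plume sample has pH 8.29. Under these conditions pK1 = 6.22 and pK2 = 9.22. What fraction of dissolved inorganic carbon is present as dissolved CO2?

α₀ = 0.00756

α₀ = 1 / (1 + K1/[H⁺] + K1K2/[H⁺]²) = 1 / (1 + 10^+2.07 + 10^+1.14)
   = 1 / (1 + 117.49 + 13.804) = 1/132.29 = 0.007559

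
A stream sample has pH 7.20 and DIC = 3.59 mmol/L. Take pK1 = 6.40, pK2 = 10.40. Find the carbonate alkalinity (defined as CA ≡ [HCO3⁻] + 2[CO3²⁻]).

CA = 3.10 mmol/L

CA = [HCO3⁻] + 2[CO3²⁻] = (α₁ + 2α₂)·DIC
At pH 7.20: [H⁺]/K1 = 10^-0.80 = 0.15849, K2/[H⁺] = 10^-3.20 = 0.00063096
α₁ = 1/(1 + 0.15849 + 0.00063096) = 1/1.1591 = 0.8627; α₂ = α₁·K2/[H⁺] = 0.0005443
α₁ + 2α₂ = 0.8638
CA = 0.8638 × 3.59 = 3.10 mmol/L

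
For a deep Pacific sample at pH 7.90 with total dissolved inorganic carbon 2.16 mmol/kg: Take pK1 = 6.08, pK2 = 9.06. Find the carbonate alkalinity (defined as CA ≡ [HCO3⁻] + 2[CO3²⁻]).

CA = 2.27 mmol/kg

CA = [HCO3⁻] + 2[CO3²⁻] = (α₁ + 2α₂)·DIC
At pH 7.90: [H⁺]/K1 = 10^-1.82 = 0.015136, K2/[H⁺] = 10^-1.16 = 0.069183
α₁ = 1/(1 + 0.015136 + 0.069183) = 1/1.0843 = 0.9222; α₂ = α₁·K2/[H⁺] = 0.06380
α₁ + 2α₂ = 1.0498
CA = 1.0498 × 2.16 = 2.27 mmol/kg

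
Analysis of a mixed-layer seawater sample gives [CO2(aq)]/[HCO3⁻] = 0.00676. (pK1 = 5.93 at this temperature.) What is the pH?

pH = 8.10

From K1 = [H⁺][HCO3⁻]/[CO2(aq)]:  pH = pK1 − log₁₀([CO2(aq)]/[HCO3⁻])
log₁₀(0.00676) = -2.170
pH = 5.93 − (-2.170) = 8.10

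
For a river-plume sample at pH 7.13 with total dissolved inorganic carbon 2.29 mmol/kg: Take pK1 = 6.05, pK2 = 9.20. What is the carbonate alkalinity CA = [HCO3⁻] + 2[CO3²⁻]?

CA = [HCO3⁻] + 2[CO3²⁻] = (α₁ + 2α₂)·DIC
At pH 7.13: [H⁺]/K1 = 10^-1.08 = 0.083176, K2/[H⁺] = 10^-2.07 = 0.0085114
α₁ = 1/(1 + 0.083176 + 0.0085114) = 1/1.0917 = 0.9160; α₂ = α₁·K2/[H⁺] = 0.007797
α₁ + 2α₂ = 0.9316
CA = 0.9316 × 2.29 = 2.13 mmol/kg

CA = 2.13 mmol/kg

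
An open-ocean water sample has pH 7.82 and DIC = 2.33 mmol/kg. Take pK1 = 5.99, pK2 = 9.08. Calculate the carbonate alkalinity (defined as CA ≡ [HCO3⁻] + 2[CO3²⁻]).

CA = 2.42 mmol/kg

CA = [HCO3⁻] + 2[CO3²⁻] = (α₁ + 2α₂)·DIC
At pH 7.82: [H⁺]/K1 = 10^-1.83 = 0.014791, K2/[H⁺] = 10^-1.26 = 0.054954
α₁ = 1/(1 + 0.014791 + 0.054954) = 1/1.0697 = 0.9348; α₂ = α₁·K2/[H⁺] = 0.05137
α₁ + 2α₂ = 1.0375
CA = 1.0375 × 2.33 = 2.42 mmol/kg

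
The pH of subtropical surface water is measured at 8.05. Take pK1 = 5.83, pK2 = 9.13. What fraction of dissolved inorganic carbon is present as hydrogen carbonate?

α₁ = 0.918

α₁ = 1 / (1 + [H⁺]/K1 + K2/[H⁺]) = 1 / (1 + 10^-2.22 + 10^-1.08)
   = 1 / (1 + 0.0060256 + 0.083176) = 1/1.0892 = 0.9181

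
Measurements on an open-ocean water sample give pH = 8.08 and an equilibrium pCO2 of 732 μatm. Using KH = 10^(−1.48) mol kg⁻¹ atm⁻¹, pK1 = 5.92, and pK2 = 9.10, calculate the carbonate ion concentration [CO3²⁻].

[CO2*] = KH · pCO2 = 10^(−1.48) × 732×10^-6 = 2.424×10^-5 mol/kg
α₀ = 1/(1 + K1/[H⁺] + K1K2/[H⁺]²) = 1/(1 + 10^+2.16 + 10^+1.14) = 0.006276
DIC = [CO2*]/α₀ = 2.424×10^-5 / 0.006276 = 3.862 mmol/kg
[CO3²⁻] = α₂·DIC; α₂ = 0.08663, so [CO3²⁻] = 0.08663 × 3.862 = 0.335 mmol/kg

[CO3²⁻] = 0.335 mmol/kg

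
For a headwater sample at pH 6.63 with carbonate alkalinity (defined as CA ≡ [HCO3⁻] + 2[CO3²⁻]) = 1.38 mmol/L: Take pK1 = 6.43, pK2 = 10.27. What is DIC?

CA = [HCO3⁻] + 2[CO3²⁻] = (α₁ + 2α₂)·DIC
At pH 6.63: [H⁺]/K1 = 10^-0.20 = 0.63096, K2/[H⁺] = 10^-3.64 = 0.00022909
α₁ = 1/(1 + 0.63096 + 0.00022909) = 1/1.6312 = 0.6131; α₂ = α₁·K2/[H⁺] = 0.0001404
α₁ + 2α₂ = 0.6133
DIC = CA / (α₁ + 2α₂) = 1.38 / 0.6133 = 2.25 mmol/L

DIC = 2.25 mmol/L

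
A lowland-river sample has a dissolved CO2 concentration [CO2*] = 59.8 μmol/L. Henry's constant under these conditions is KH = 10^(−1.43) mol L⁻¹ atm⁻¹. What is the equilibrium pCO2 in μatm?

pCO2 = 1610 μatm

KH = 10^(−1.43) = 3.715×10^-2 mol L⁻¹ atm⁻¹
pCO2 = [CO2*]/KH = 59.8×10^-6 / 3.715×10^-2 = 1.61×10^-3 atm = 1610 μatm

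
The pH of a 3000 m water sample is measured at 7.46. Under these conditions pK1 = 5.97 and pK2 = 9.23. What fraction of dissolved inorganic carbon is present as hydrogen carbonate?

α₁ = 1 / (1 + [H⁺]/K1 + K2/[H⁺]) = 1 / (1 + 10^-1.49 + 10^-1.77)
   = 1 / (1 + 0.032359 + 0.016982) = 1/1.0493 = 0.9530

α₁ = 0.953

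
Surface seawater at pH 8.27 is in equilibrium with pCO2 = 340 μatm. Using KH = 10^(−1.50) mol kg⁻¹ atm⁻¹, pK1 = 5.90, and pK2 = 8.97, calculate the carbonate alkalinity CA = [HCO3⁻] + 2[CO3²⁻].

[CO2*] = KH · pCO2 = 10^(−1.50) × 340×10^-6 = 1.075×10^-5 mol/kg
α₀ = 1/(1 + K1/[H⁺] + K1K2/[H⁺]²) = 1/(1 + 10^+2.37 + 10^+1.67) = 0.003544
DIC = [CO2*]/α₀ = 1.075×10^-5 / 0.003544 = 3.034 mmol/kg
CA = (α₁ + 2α₂)·DIC = (0.8307 + 2×0.1657) × 3.034 = 3.53 mmol/kg

CA = 3.53 mmol/kg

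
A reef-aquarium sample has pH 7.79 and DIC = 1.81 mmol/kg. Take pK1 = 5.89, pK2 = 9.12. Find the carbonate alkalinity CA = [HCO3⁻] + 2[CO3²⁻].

CA = [HCO3⁻] + 2[CO3²⁻] = (α₁ + 2α₂)·DIC
At pH 7.79: [H⁺]/K1 = 10^-1.90 = 0.012589, K2/[H⁺] = 10^-1.33 = 0.046774
α₁ = 1/(1 + 0.012589 + 0.046774) = 1/1.0594 = 0.9440; α₂ = α₁·K2/[H⁺] = 0.04415
α₁ + 2α₂ = 1.0323
CA = 1.0323 × 1.81 = 1.87 mmol/kg

CA = 1.87 mmol/kg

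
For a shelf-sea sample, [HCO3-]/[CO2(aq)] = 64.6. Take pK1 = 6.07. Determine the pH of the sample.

pH = 7.88

From K1 = [H⁺][HCO3-]/[CO2(aq)]:  pH = pK1 + log₁₀([HCO3-]/[CO2(aq)])
log₁₀(64.6) = +1.810
pH = 6.07 + (+1.810) = 7.88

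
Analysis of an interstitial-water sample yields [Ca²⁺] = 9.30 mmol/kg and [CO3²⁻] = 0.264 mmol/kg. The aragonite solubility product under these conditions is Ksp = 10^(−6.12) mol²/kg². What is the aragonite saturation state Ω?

Ksp = 10^(−6.12) = 7.586×10^-7
Ω = [Ca²⁺][CO3²⁻]/Ksp = (9.30×10^-3)(0.264×10^-3) / 7.586×10^-7 = 3.24

Ω = 3.24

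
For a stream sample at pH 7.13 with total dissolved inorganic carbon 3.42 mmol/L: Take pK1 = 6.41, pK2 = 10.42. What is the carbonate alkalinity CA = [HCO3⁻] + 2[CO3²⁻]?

CA = [HCO3⁻] + 2[CO3²⁻] = (α₁ + 2α₂)·DIC
At pH 7.13: [H⁺]/K1 = 10^-0.72 = 0.19055, K2/[H⁺] = 10^-3.29 = 0.00051286
α₁ = 1/(1 + 0.19055 + 0.00051286) = 1/1.1911 = 0.8396; α₂ = α₁·K2/[H⁺] = 0.0004306
α₁ + 2α₂ = 0.8405
CA = 0.8405 × 3.42 = 2.87 mmol/L

CA = 2.87 mmol/L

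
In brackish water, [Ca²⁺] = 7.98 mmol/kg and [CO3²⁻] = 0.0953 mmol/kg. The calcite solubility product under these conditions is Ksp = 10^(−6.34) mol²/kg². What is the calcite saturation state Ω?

Ksp = 10^(−6.34) = 4.571×10^-7
Ω = [Ca²⁺][CO3²⁻]/Ksp = (7.98×10^-3)(0.0953×10^-3) / 4.571×10^-7 = 1.66

Ω = 1.66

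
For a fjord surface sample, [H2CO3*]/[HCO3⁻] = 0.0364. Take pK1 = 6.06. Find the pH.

pH = 7.50

From K1 = [H⁺][HCO3⁻]/[H2CO3*]:  pH = pK1 − log₁₀([H2CO3*]/[HCO3⁻])
log₁₀(0.0364) = -1.439
pH = 6.06 − (-1.439) = 7.50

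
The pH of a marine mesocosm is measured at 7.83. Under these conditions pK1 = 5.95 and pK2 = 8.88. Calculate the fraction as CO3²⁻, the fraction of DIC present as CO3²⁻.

α₂ = 1 / (1 + [H⁺]/K2 + [H⁺]²/(K1K2)) = 1 / (1 + 10^+1.05 + 10^-0.83)
   = 1 / (1 + 11.220 + 0.14791) = 1/12.368 = 0.08085

α₂ = 0.0809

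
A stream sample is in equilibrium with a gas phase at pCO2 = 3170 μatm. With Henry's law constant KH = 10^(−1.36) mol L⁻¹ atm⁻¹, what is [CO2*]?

[CO2*] = 138 μmol/L

KH = 10^(−1.36) = 4.365×10^-2 mol L⁻¹ atm⁻¹
[CO2*] = KH · pCO2 = 4.365×10^-2 × 3170×10^-6 atm = 1.38×10^-4 mol/L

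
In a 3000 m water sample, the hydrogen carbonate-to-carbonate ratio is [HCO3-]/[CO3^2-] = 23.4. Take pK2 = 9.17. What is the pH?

pH = 7.80

From K2 = [H⁺][CO3^2-]/[HCO3-]:  pH = pK2 − log₁₀([HCO3-]/[CO3^2-])
log₁₀(23.4) = +1.369
pH = 9.17 − (+1.369) = 7.80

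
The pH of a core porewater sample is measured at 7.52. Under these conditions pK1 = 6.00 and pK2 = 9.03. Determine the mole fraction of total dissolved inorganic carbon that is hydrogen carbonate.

α₁ = 1 / (1 + [H⁺]/K1 + K2/[H⁺]) = 1 / (1 + 10^-1.52 + 10^-1.51)
   = 1 / (1 + 0.030200 + 0.030903) = 1/1.0611 = 0.9424

α₁ = 0.942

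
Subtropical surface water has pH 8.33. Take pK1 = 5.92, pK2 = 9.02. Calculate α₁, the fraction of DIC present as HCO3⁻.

α₁ = 1 / (1 + [H⁺]/K1 + K2/[H⁺]) = 1 / (1 + 10^-2.41 + 10^-0.69)
   = 1 / (1 + 0.0038905 + 0.20417) = 1/1.2081 = 0.8278

α₁ = 0.828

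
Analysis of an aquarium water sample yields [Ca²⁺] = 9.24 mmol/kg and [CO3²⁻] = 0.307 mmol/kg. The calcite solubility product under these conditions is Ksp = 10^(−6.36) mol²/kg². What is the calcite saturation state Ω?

Ω = 6.50

Ksp = 10^(−6.36) = 4.365×10^-7
Ω = [Ca²⁺][CO3²⁻]/Ksp = (9.24×10^-3)(0.307×10^-3) / 4.365×10^-7 = 6.50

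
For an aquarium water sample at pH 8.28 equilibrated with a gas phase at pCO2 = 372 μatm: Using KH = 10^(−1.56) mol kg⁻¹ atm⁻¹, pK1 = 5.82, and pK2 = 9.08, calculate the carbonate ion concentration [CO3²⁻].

[CO3²⁻] = 0.468 mmol/kg

[CO2*] = KH · pCO2 = 10^(−1.56) × 372×10^-6 = 1.025×10^-5 mol/kg
α₀ = 1/(1 + K1/[H⁺] + K1K2/[H⁺]²) = 1/(1 + 10^+2.46 + 10^+1.66) = 0.002984
DIC = [CO2*]/α₀ = 1.025×10^-5 / 0.002984 = 3.433 mmol/kg
[CO3²⁻] = α₂·DIC; α₂ = 0.1364, so [CO3²⁻] = 0.1364 × 3.433 = 0.468 mmol/kg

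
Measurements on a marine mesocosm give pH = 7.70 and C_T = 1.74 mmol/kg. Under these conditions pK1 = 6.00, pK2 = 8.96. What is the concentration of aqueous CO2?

α₀ = 1 / (1 + K1/[H⁺] + K1K2/[H⁺]²) = 1 / (1 + 10^+1.70 + 10^+0.44)
   = 1 / (1 + 50.119 + 2.7542) = 1/53.873 = 0.01856
[CO2*] = α₀ × DIC = 0.01856 × 1.74 = 0.0323 mmol/kg

[CO2*] = 0.0323 mmol/kg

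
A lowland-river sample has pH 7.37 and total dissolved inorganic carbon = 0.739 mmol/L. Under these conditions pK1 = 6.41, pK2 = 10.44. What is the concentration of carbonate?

α₂ = 1 / (1 + [H⁺]/K2 + [H⁺]²/(K1K2)) = 1 / (1 + 10^+3.07 + 10^+2.11)
   = 1 / (1 + 1174.9 + 128.82) = 1/1304.7 = 0.0007664
[CO3²⁻] = α₂ × DIC = 0.0007664 × 0.739 = 0.000566 mmol/L = 0.566 μmol/L

[CO3²⁻] = 0.566 μmol/L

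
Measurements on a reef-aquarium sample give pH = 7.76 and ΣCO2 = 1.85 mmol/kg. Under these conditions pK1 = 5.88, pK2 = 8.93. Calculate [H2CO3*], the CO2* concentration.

[CO2*] = 0.0226 mmol/kg

α₀ = 1 / (1 + K1/[H⁺] + K1K2/[H⁺]²) = 1 / (1 + 10^+1.88 + 10^+0.71)
   = 1 / (1 + 75.858 + 5.1286) = 1/81.986 = 0.01220
[CO2*] = α₀ × DIC = 0.01220 × 1.85 = 0.0226 mmol/kg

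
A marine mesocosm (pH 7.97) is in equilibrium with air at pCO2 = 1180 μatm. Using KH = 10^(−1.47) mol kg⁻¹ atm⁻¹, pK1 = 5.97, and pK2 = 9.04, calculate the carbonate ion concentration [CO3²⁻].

[CO3²⁻] = 0.340 mmol/kg

[CO2*] = KH · pCO2 = 10^(−1.47) × 1180×10^-6 = 3.998×10^-5 mol/kg
α₀ = 1/(1 + K1/[H⁺] + K1K2/[H⁺]²) = 1/(1 + 10^+2.00 + 10^+0.93) = 0.009131
DIC = [CO2*]/α₀ = 3.998×10^-5 / 0.009131 = 4.379 mmol/kg
[CO3²⁻] = α₂·DIC; α₂ = 0.07772, so [CO3²⁻] = 0.07772 × 4.379 = 0.340 mmol/kg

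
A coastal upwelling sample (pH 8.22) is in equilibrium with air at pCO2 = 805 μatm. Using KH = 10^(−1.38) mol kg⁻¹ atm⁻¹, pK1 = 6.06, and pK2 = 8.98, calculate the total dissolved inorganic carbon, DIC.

DIC = 5.73 mmol/kg

[CO2*] = KH · pCO2 = 10^(−1.38) × 805×10^-6 = 3.356×10^-5 mol/kg
α₀ = 1/(1 + K1/[H⁺] + K1K2/[H⁺]²) = 1/(1 + 10^+2.16 + 10^+1.40) = 0.005860
DIC = [CO2*]/α₀ = 3.356×10^-5 / 0.005860 = 5.73 mmol/kg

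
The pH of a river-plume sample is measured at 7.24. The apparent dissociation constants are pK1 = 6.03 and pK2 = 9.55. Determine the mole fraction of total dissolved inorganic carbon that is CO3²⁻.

α₂ = 0.00459

α₂ = 1 / (1 + [H⁺]/K2 + [H⁺]²/(K1K2)) = 1 / (1 + 10^+2.31 + 10^+1.10)
   = 1 / (1 + 204.17 + 12.589) = 1/217.76 = 0.004592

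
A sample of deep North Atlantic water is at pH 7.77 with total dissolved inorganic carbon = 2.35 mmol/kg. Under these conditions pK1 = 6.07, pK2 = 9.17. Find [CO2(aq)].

[CO2*] = 0.0442 mmol/kg

α₀ = 1 / (1 + K1/[H⁺] + K1K2/[H⁺]²) = 1 / (1 + 10^+1.70 + 10^+0.30)
   = 1 / (1 + 50.119 + 1.9953) = 1/53.114 = 0.01883
[CO2*] = α₀ × DIC = 0.01883 × 2.35 = 0.0442 mmol/kg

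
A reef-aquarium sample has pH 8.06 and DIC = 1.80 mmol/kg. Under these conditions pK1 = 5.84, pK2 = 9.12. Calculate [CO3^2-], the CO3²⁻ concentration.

[CO3²⁻] = 0.143 mmol/kg

α₂ = 1 / (1 + [H⁺]/K2 + [H⁺]²/(K1K2)) = 1 / (1 + 10^+1.06 + 10^-1.16)
   = 1 / (1 + 11.482 + 0.069183) = 1/12.551 = 0.07968
[CO3²⁻] = α₂ × DIC = 0.07968 × 1.80 = 0.143 mmol/kg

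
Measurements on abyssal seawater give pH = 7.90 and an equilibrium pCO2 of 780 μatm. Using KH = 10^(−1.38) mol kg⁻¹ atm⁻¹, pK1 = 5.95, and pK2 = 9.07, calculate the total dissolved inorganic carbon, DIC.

[CO2*] = KH · pCO2 = 10^(−1.38) × 780×10^-6 = 3.252×10^-5 mol/kg
α₀ = 1/(1 + K1/[H⁺] + K1K2/[H⁺]²) = 1/(1 + 10^+1.95 + 10^+0.78) = 0.01040
DIC = [CO2*]/α₀ = 3.252×10^-5 / 0.01040 = 3.13 mmol/kg

DIC = 3.13 mmol/kg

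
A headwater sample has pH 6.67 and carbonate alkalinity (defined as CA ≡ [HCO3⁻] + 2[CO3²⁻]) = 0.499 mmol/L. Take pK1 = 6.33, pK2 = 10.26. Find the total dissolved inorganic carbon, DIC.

DIC = 0.727 mmol/L

CA = [HCO3⁻] + 2[CO3²⁻] = (α₁ + 2α₂)·DIC
At pH 6.67: [H⁺]/K1 = 10^-0.34 = 0.45709, K2/[H⁺] = 10^-3.59 = 0.00025704
α₁ = 1/(1 + 0.45709 + 0.00025704) = 1/1.4573 = 0.6862; α₂ = α₁·K2/[H⁺] = 0.0001764
α₁ + 2α₂ = 0.6865
DIC = CA / (α₁ + 2α₂) = 0.499 / 0.6865 = 0.727 mmol/L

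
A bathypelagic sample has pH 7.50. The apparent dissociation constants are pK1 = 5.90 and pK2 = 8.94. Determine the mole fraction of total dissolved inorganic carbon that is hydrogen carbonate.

α₁ = 1 / (1 + [H⁺]/K1 + K2/[H⁺]) = 1 / (1 + 10^-1.60 + 10^-1.44)
   = 1 / (1 + 0.025119 + 0.036308) = 1/1.0614 = 0.9421

α₁ = 0.942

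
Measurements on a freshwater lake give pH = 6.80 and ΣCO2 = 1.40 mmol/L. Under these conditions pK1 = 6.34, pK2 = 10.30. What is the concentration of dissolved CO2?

[CO2*] = 0.360 mmol/L

α₀ = 1 / (1 + K1/[H⁺] + K1K2/[H⁺]²) = 1 / (1 + 10^+0.46 + 10^-3.04)
   = 1 / (1 + 2.8840 + 0.00091201) = 1/3.8849 = 0.2574
[CO2*] = α₀ × DIC = 0.2574 × 1.40 = 0.360 mmol/L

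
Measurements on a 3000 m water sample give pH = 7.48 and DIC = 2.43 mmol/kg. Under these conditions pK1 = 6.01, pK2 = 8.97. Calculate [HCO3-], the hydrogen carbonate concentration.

α₁ = 1 / (1 + [H⁺]/K1 + K2/[H⁺]) = 1 / (1 + 10^-1.47 + 10^-1.49)
   = 1 / (1 + 0.033884 + 0.032359) = 1/1.0662 = 0.9379
[HCO3⁻] = α₁ × DIC = 0.9379 × 2.43 = 2.28 mmol/kg

[HCO3⁻] = 2.28 mmol/kg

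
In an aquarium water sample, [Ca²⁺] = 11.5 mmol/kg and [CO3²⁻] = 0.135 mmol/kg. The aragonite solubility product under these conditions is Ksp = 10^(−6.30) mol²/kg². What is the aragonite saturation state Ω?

Ksp = 10^(−6.30) = 5.012×10^-7
Ω = [Ca²⁺][CO3²⁻]/Ksp = (11.5×10^-3)(0.135×10^-3) / 5.012×10^-7 = 3.10

Ω = 3.10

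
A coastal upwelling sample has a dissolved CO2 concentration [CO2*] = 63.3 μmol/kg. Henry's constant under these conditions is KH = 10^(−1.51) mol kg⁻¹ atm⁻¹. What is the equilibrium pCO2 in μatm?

pCO2 = 2050 μatm

KH = 10^(−1.51) = 3.090×10^-2 mol kg⁻¹ atm⁻¹
pCO2 = [CO2*]/KH = 63.3×10^-6 / 3.090×10^-2 = 2.05×10^-3 atm = 2050 μatm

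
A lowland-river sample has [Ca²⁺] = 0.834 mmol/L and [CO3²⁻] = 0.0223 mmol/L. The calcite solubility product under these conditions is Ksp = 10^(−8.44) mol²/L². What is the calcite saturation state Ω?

Ksp = 10^(−8.44) = 3.631×10^-9
Ω = [Ca²⁺][CO3²⁻]/Ksp = (0.834×10^-3)(0.0223×10^-3) / 3.631×10^-9 = 5.12

Ω = 5.12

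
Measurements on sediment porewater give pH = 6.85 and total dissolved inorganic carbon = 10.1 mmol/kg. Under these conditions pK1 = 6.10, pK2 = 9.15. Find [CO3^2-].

[CO3²⁻] = 0.0428 mmol/kg

α₂ = 1 / (1 + [H⁺]/K2 + [H⁺]²/(K1K2)) = 1 / (1 + 10^+2.30 + 10^+1.55)
   = 1 / (1 + 199.53 + 35.481) = 1/236.01 = 0.004237
[CO3²⁻] = α₂ × DIC = 0.004237 × 10.1 = 0.0428 mmol/kg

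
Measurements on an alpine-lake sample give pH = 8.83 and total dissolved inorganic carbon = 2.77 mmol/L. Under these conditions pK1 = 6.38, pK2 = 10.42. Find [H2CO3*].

[CO2*] = 9.55 μmol/L

α₀ = 1 / (1 + K1/[H⁺] + K1K2/[H⁺]²) = 1 / (1 + 10^+2.45 + 10^+0.86)
   = 1 / (1 + 281.84 + 7.2444) = 1/290.08 = 0.003447
[CO2*] = α₀ × DIC = 0.003447 × 2.77 = 0.00955 mmol/L = 9.55 μmol/L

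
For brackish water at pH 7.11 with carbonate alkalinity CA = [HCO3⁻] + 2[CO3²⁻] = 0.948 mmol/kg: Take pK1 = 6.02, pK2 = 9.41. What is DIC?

CA = [HCO3⁻] + 2[CO3²⁻] = (α₁ + 2α₂)·DIC
At pH 7.11: [H⁺]/K1 = 10^-1.09 = 0.081283, K2/[H⁺] = 10^-2.30 = 0.0050119
α₁ = 1/(1 + 0.081283 + 0.0050119) = 1/1.0863 = 0.9206; α₂ = α₁·K2/[H⁺] = 0.004614
α₁ + 2α₂ = 0.9298
DIC = CA / (α₁ + 2α₂) = 0.948 / 0.9298 = 1.02 mmol/kg

DIC = 1.02 mmol/kg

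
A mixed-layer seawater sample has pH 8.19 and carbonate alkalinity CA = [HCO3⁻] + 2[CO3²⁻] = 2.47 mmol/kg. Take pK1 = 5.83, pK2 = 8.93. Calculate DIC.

DIC = 2.15 mmol/kg

CA = [HCO3⁻] + 2[CO3²⁻] = (α₁ + 2α₂)·DIC
At pH 8.19: [H⁺]/K1 = 10^-2.36 = 0.0043652, K2/[H⁺] = 10^-0.74 = 0.18197
α₁ = 1/(1 + 0.0043652 + 0.18197) = 1/1.1863 = 0.8429; α₂ = α₁·K2/[H⁺] = 0.1534
α₁ + 2α₂ = 1.1497
DIC = CA / (α₁ + 2α₂) = 2.47 / 1.1497 = 2.15 mmol/kg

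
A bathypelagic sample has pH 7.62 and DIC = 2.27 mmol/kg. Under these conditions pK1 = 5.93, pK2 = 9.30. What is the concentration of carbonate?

α₂ = 1 / (1 + [H⁺]/K2 + [H⁺]²/(K1K2)) = 1 / (1 + 10^+1.68 + 10^-0.01)
   = 1 / (1 + 47.863 + 0.97724) = 1/49.840 = 0.02006
[CO3²⁻] = α₂ × DIC = 0.02006 × 2.27 = 0.0455 mmol/kg

[CO3²⁻] = 0.0455 mmol/kg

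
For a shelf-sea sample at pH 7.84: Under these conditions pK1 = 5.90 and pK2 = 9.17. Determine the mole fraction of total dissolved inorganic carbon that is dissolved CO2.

α₀ = 0.0108

α₀ = 1 / (1 + K1/[H⁺] + K1K2/[H⁺]²) = 1 / (1 + 10^+1.94 + 10^+0.61)
   = 1 / (1 + 87.096 + 4.0738) = 1/92.170 = 0.01085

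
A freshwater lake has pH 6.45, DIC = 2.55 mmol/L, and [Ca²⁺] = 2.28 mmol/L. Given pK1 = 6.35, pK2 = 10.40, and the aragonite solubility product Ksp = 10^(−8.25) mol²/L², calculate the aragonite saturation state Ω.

Ω = 0.0646

α₂ = 1 / (1 + [H⁺]/K2 + [H⁺]²/(K1K2)) = 1 / (1 + 10^+3.95 + 10^+3.85)
   = 1 / (1 + 8912.5 + 7079.5) = 1/1.5993×10^4 = 6.253×10^-5
[CO3²⁻] = α₂ × DIC = 6.253×10^-5 × 2.55 = 0.0001594 mmol/L = 0.1594 μmol/L
Ksp = 10^(−8.25) = 5.623×10^-9
Ω = [Ca²⁺][CO3²⁻]/Ksp = (2.28×10^-3)(1.594×10^-7) / 5.623×10^-9 = 0.0646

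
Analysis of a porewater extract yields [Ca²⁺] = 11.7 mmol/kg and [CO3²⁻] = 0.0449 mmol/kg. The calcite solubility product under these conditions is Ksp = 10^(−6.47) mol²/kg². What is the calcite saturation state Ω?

Ω = 1.55

Ksp = 10^(−6.47) = 3.388×10^-7
Ω = [Ca²⁺][CO3²⁻]/Ksp = (11.7×10^-3)(0.0449×10^-3) / 3.388×10^-7 = 1.55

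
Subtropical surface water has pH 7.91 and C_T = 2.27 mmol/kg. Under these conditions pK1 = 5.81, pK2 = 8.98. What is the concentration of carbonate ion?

α₂ = 1 / (1 + [H⁺]/K2 + [H⁺]²/(K1K2)) = 1 / (1 + 10^+1.07 + 10^-1.03)
   = 1 / (1 + 11.749 + 0.093325) = 1/12.842 = 0.07787
[CO3²⁻] = α₂ × DIC = 0.07787 × 2.27 = 0.177 mmol/kg

[CO3²⁻] = 0.177 mmol/kg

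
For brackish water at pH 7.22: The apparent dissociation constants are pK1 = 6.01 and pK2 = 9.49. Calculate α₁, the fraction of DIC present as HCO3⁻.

α₁ = 0.937

α₁ = 1 / (1 + [H⁺]/K1 + K2/[H⁺]) = 1 / (1 + 10^-1.21 + 10^-2.27)
   = 1 / (1 + 0.061660 + 0.0053703) = 1/1.0670 = 0.9372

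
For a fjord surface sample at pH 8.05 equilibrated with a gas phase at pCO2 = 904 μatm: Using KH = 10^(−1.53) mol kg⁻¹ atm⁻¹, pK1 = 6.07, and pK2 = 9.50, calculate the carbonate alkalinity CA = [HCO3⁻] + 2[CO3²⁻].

CA = 2.73 mmol/kg

[CO2*] = KH · pCO2 = 10^(−1.53) × 904×10^-6 = 2.668×10^-5 mol/kg
α₀ = 1/(1 + K1/[H⁺] + K1K2/[H⁺]²) = 1/(1 + 10^+1.98 + 10^+0.53) = 0.01001
DIC = [CO2*]/α₀ = 2.668×10^-5 / 0.01001 = 2.665 mmol/kg
CA = (α₁ + 2α₂)·DIC = (0.9561 + 2×0.03392) × 2.665 = 2.73 mmol/kg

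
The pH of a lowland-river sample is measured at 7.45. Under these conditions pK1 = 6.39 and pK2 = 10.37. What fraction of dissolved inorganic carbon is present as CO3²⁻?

α₂ = 1 / (1 + [H⁺]/K2 + [H⁺]²/(K1K2)) = 1 / (1 + 10^+2.92 + 10^+1.86)
   = 1 / (1 + 831.76 + 72.444) = 1/905.21 = 0.001105

α₂ = 0.00110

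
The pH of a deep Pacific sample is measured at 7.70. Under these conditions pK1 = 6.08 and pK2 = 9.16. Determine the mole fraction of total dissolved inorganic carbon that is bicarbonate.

α₁ = 0.945

α₁ = 1 / (1 + [H⁺]/K1 + K2/[H⁺]) = 1 / (1 + 10^-1.62 + 10^-1.46)
   = 1 / (1 + 0.023988 + 0.034674) = 1/1.0587 = 0.9446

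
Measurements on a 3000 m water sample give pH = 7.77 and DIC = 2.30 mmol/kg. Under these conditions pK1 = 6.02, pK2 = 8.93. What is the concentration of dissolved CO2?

[CO2*] = 0.0376 mmol/kg

α₀ = 1 / (1 + K1/[H⁺] + K1K2/[H⁺]²) = 1 / (1 + 10^+1.75 + 10^+0.59)
   = 1 / (1 + 56.234 + 3.8905) = 1/61.125 = 0.01636
[CO2*] = α₀ × DIC = 0.01636 × 2.30 = 0.0376 mmol/kg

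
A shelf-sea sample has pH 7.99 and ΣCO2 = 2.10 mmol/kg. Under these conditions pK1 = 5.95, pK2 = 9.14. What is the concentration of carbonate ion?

[CO3²⁻] = 0.138 mmol/kg

α₂ = 1 / (1 + [H⁺]/K2 + [H⁺]²/(K1K2)) = 1 / (1 + 10^+1.15 + 10^-0.89)
   = 1 / (1 + 14.125 + 0.12882) = 1/15.254 = 0.06556
[CO3²⁻] = α₂ × DIC = 0.06556 × 2.10 = 0.138 mmol/kg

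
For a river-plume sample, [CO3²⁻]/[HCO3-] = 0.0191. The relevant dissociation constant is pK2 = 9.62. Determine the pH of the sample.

pH = 7.90

From K2 = [H⁺][CO3²⁻]/[HCO3-]:  pH = pK2 + log₁₀([CO3²⁻]/[HCO3-])
log₁₀(0.0191) = -1.719
pH = 9.62 + (-1.719) = 7.90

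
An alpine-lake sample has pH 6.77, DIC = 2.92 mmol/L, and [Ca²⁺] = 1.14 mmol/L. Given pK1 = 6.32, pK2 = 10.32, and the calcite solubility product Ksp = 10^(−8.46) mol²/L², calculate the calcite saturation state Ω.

α₂ = 1 / (1 + [H⁺]/K2 + [H⁺]²/(K1K2)) = 1 / (1 + 10^+3.55 + 10^+3.10)
   = 1 / (1 + 3548.1 + 1258.9) = 1/4808.1 = 0.0002080
[CO3²⁻] = α₂ × DIC = 0.0002080 × 2.92 = 0.0006073 mmol/L = 0.6073 μmol/L
Ksp = 10^(−8.46) = 3.467×10^-9
Ω = [Ca²⁺][CO3²⁻]/Ksp = (1.14×10^-3)(6.073×10^-7) / 3.467×10^-9 = 0.200

Ω = 0.200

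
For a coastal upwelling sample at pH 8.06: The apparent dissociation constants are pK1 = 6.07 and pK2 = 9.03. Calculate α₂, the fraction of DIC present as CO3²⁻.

α₂ = 1 / (1 + [H⁺]/K2 + [H⁺]²/(K1K2)) = 1 / (1 + 10^+0.97 + 10^-1.02)
   = 1 / (1 + 9.3325 + 0.095499) = 1/10.428 = 0.09590

α₂ = 0.0959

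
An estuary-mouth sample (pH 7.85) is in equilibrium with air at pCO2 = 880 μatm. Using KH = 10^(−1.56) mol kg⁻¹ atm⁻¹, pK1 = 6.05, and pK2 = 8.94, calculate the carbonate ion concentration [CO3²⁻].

[CO3²⁻] = 0.124 mmol/kg

[CO2*] = KH · pCO2 = 10^(−1.56) × 880×10^-6 = 2.424×10^-5 mol/kg
α₀ = 1/(1 + K1/[H⁺] + K1K2/[H⁺]²) = 1/(1 + 10^+1.80 + 10^+0.71) = 0.01445
DIC = [CO2*]/α₀ = 2.424×10^-5 / 0.01445 = 1.678 mmol/kg
[CO3²⁻] = α₂·DIC; α₂ = 0.07409, so [CO3²⁻] = 0.07409 × 1.678 = 0.124 mmol/kg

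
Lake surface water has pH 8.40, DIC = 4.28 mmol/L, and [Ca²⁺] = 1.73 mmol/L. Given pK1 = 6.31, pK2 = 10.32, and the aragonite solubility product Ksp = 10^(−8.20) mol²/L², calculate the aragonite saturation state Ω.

Ω = 13.8

α₂ = 1 / (1 + [H⁺]/K2 + [H⁺]²/(K1K2)) = 1 / (1 + 10^+1.92 + 10^-0.17)
   = 1 / (1 + 83.176 + 0.67608) = 1/84.852 = 0.01179
[CO3²⁻] = α₂ × DIC = 0.01179 × 4.28 = 0.05044 mmol/L
Ksp = 10^(−8.20) = 6.310×10^-9
Ω = [Ca²⁺][CO3²⁻]/Ksp = (1.73×10^-3)(5.044×10^-5) / 6.310×10^-9 = 13.8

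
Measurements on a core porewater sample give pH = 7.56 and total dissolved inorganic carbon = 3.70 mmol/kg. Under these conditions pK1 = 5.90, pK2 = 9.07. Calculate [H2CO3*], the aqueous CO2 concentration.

[CO2*] = 0.0769 mmol/kg

α₀ = 1 / (1 + K1/[H⁺] + K1K2/[H⁺]²) = 1 / (1 + 10^+1.66 + 10^+0.15)
   = 1 / (1 + 45.709 + 1.4125) = 1/48.121 = 0.02078
[CO2*] = α₀ × DIC = 0.02078 × 3.70 = 0.0769 mmol/kg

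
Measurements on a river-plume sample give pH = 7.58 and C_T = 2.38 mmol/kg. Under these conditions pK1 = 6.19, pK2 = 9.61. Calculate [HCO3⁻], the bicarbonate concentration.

α₁ = 1 / (1 + [H⁺]/K1 + K2/[H⁺]) = 1 / (1 + 10^-1.39 + 10^-2.03)
   = 1 / (1 + 0.040738 + 0.0093325) = 1/1.0501 = 0.9523
[HCO3⁻] = α₁ × DIC = 0.9523 × 2.38 = 2.27 mmol/kg

[HCO3⁻] = 2.27 mmol/kg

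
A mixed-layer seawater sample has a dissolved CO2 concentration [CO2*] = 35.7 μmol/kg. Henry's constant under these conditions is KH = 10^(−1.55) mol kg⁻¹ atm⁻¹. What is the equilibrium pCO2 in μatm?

pCO2 = 1270 μatm

KH = 10^(−1.55) = 2.818×10^-2 mol kg⁻¹ atm⁻¹
pCO2 = [CO2*]/KH = 35.7×10^-6 / 2.818×10^-2 = 1.27×10^-3 atm = 1270 μatm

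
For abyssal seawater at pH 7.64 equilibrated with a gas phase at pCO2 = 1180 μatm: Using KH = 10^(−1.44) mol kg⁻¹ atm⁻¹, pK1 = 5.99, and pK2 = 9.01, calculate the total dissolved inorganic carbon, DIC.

[CO2*] = KH · pCO2 = 10^(−1.44) × 1180×10^-6 = 4.284×10^-5 mol/kg
α₀ = 1/(1 + K1/[H⁺] + K1K2/[H⁺]²) = 1/(1 + 10^+1.65 + 10^+0.28) = 0.02102
DIC = [CO2*]/α₀ = 4.284×10^-5 / 0.02102 = 2.04 mmol/kg

DIC = 2.04 mmol/kg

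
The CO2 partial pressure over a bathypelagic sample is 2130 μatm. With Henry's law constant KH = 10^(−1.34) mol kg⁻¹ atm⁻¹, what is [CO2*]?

KH = 10^(−1.34) = 4.571×10^-2 mol kg⁻¹ atm⁻¹
[CO2*] = KH · pCO2 = 4.571×10^-2 × 2130×10^-6 atm = 9.74×10^-5 mol/kg

[CO2*] = 97.4 μmol/kg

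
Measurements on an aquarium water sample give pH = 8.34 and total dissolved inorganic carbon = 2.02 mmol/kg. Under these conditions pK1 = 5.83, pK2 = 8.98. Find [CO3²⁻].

α₂ = 1 / (1 + [H⁺]/K2 + [H⁺]²/(K1K2)) = 1 / (1 + 10^+0.64 + 10^-1.87)
   = 1 / (1 + 4.3652 + 0.013490) = 1/5.3786 = 0.1859
[CO3²⁻] = α₂ × DIC = 0.1859 × 2.02 = 0.376 mmol/kg

[CO3²⁻] = 0.376 mmol/kg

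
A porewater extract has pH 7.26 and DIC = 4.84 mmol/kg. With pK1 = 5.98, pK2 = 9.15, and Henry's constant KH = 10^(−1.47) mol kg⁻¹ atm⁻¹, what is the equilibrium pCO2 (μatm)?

α₀ = 1 / (1 + K1/[H⁺] + K1K2/[H⁺]²) = 1 / (1 + 10^+1.28 + 10^-0.61)
   = 1 / (1 + 19.055 + 0.24547) = 1/20.300 = 0.04926
[CO2*] = α₀ × DIC = 0.04926 × 4.84 = 0.2384 mmol/kg
pCO2 = [CO2*]/KH = 2.384×10^-4 / 3.388×10^-2 = 7040 μatm

pCO2 = 7040 μatm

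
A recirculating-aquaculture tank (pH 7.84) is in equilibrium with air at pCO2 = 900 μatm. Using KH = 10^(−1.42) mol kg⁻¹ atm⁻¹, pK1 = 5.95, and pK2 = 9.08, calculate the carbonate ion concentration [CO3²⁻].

[CO2*] = KH · pCO2 = 10^(−1.42) × 900×10^-6 = 3.422×10^-5 mol/kg
α₀ = 1/(1 + K1/[H⁺] + K1K2/[H⁺]²) = 1/(1 + 10^+1.89 + 10^+0.65) = 0.01203
DIC = [CO2*]/α₀ = 3.422×10^-5 / 0.01203 = 2.843 mmol/kg
[CO3²⁻] = α₂·DIC; α₂ = 0.05376, so [CO3²⁻] = 0.05376 × 2.843 = 0.153 mmol/kg

[CO3²⁻] = 0.153 mmol/kg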